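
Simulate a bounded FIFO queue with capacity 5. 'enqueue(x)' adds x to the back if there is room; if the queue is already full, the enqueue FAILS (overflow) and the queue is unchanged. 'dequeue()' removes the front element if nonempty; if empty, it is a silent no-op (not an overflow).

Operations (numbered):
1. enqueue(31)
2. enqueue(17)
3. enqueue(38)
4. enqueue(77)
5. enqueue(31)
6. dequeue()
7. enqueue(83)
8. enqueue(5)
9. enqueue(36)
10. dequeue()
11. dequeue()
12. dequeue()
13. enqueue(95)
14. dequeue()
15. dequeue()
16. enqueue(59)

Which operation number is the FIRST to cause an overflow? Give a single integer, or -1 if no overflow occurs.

Answer: 8

Derivation:
1. enqueue(31): size=1
2. enqueue(17): size=2
3. enqueue(38): size=3
4. enqueue(77): size=4
5. enqueue(31): size=5
6. dequeue(): size=4
7. enqueue(83): size=5
8. enqueue(5): size=5=cap → OVERFLOW (fail)
9. enqueue(36): size=5=cap → OVERFLOW (fail)
10. dequeue(): size=4
11. dequeue(): size=3
12. dequeue(): size=2
13. enqueue(95): size=3
14. dequeue(): size=2
15. dequeue(): size=1
16. enqueue(59): size=2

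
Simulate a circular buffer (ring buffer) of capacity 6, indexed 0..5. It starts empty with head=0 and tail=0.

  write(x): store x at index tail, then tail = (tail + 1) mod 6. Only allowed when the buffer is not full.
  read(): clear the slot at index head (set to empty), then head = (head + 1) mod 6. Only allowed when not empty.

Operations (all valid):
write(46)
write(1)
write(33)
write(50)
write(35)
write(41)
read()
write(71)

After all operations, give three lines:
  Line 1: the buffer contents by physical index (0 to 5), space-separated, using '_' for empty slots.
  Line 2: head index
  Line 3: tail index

write(46): buf=[46 _ _ _ _ _], head=0, tail=1, size=1
write(1): buf=[46 1 _ _ _ _], head=0, tail=2, size=2
write(33): buf=[46 1 33 _ _ _], head=0, tail=3, size=3
write(50): buf=[46 1 33 50 _ _], head=0, tail=4, size=4
write(35): buf=[46 1 33 50 35 _], head=0, tail=5, size=5
write(41): buf=[46 1 33 50 35 41], head=0, tail=0, size=6
read(): buf=[_ 1 33 50 35 41], head=1, tail=0, size=5
write(71): buf=[71 1 33 50 35 41], head=1, tail=1, size=6

Answer: 71 1 33 50 35 41
1
1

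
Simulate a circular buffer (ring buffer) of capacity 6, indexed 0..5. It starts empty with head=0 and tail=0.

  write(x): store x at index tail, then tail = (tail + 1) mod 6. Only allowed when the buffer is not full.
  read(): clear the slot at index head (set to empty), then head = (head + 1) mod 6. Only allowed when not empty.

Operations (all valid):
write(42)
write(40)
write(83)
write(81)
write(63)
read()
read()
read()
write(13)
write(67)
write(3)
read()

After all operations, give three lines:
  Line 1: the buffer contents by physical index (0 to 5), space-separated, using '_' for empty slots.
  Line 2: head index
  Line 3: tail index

write(42): buf=[42 _ _ _ _ _], head=0, tail=1, size=1
write(40): buf=[42 40 _ _ _ _], head=0, tail=2, size=2
write(83): buf=[42 40 83 _ _ _], head=0, tail=3, size=3
write(81): buf=[42 40 83 81 _ _], head=0, tail=4, size=4
write(63): buf=[42 40 83 81 63 _], head=0, tail=5, size=5
read(): buf=[_ 40 83 81 63 _], head=1, tail=5, size=4
read(): buf=[_ _ 83 81 63 _], head=2, tail=5, size=3
read(): buf=[_ _ _ 81 63 _], head=3, tail=5, size=2
write(13): buf=[_ _ _ 81 63 13], head=3, tail=0, size=3
write(67): buf=[67 _ _ 81 63 13], head=3, tail=1, size=4
write(3): buf=[67 3 _ 81 63 13], head=3, tail=2, size=5
read(): buf=[67 3 _ _ 63 13], head=4, tail=2, size=4

Answer: 67 3 _ _ 63 13
4
2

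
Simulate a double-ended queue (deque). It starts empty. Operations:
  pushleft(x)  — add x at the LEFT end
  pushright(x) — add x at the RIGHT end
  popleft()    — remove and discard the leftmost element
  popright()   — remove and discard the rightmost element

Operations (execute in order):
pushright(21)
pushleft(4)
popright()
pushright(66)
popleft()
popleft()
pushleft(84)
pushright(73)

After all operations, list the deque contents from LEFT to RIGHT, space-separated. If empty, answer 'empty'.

Answer: 84 73

Derivation:
pushright(21): [21]
pushleft(4): [4, 21]
popright(): [4]
pushright(66): [4, 66]
popleft(): [66]
popleft(): []
pushleft(84): [84]
pushright(73): [84, 73]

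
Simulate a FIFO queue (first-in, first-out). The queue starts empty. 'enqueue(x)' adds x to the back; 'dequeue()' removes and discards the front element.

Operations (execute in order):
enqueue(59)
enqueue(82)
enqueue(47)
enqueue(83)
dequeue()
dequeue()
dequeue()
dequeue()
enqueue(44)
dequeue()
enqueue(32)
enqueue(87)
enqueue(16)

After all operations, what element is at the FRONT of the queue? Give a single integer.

enqueue(59): queue = [59]
enqueue(82): queue = [59, 82]
enqueue(47): queue = [59, 82, 47]
enqueue(83): queue = [59, 82, 47, 83]
dequeue(): queue = [82, 47, 83]
dequeue(): queue = [47, 83]
dequeue(): queue = [83]
dequeue(): queue = []
enqueue(44): queue = [44]
dequeue(): queue = []
enqueue(32): queue = [32]
enqueue(87): queue = [32, 87]
enqueue(16): queue = [32, 87, 16]

Answer: 32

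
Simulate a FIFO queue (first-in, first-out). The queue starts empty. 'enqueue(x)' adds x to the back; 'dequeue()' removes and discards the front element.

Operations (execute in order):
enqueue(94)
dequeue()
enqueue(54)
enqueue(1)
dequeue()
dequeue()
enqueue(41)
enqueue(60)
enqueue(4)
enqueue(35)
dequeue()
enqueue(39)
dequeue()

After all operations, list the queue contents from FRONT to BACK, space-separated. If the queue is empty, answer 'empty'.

Answer: 4 35 39

Derivation:
enqueue(94): [94]
dequeue(): []
enqueue(54): [54]
enqueue(1): [54, 1]
dequeue(): [1]
dequeue(): []
enqueue(41): [41]
enqueue(60): [41, 60]
enqueue(4): [41, 60, 4]
enqueue(35): [41, 60, 4, 35]
dequeue(): [60, 4, 35]
enqueue(39): [60, 4, 35, 39]
dequeue(): [4, 35, 39]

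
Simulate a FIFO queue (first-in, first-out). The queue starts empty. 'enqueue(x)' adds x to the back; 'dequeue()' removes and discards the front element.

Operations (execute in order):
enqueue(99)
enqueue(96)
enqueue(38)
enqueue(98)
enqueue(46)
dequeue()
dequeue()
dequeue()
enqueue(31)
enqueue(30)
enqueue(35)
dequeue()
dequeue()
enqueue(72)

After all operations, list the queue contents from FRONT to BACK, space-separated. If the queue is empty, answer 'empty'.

Answer: 31 30 35 72

Derivation:
enqueue(99): [99]
enqueue(96): [99, 96]
enqueue(38): [99, 96, 38]
enqueue(98): [99, 96, 38, 98]
enqueue(46): [99, 96, 38, 98, 46]
dequeue(): [96, 38, 98, 46]
dequeue(): [38, 98, 46]
dequeue(): [98, 46]
enqueue(31): [98, 46, 31]
enqueue(30): [98, 46, 31, 30]
enqueue(35): [98, 46, 31, 30, 35]
dequeue(): [46, 31, 30, 35]
dequeue(): [31, 30, 35]
enqueue(72): [31, 30, 35, 72]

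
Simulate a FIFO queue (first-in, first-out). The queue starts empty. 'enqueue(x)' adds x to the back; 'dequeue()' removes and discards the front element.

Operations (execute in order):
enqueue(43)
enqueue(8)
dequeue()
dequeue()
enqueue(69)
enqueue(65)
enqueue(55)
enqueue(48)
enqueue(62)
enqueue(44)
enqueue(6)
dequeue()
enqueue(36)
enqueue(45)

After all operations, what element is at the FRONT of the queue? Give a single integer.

enqueue(43): queue = [43]
enqueue(8): queue = [43, 8]
dequeue(): queue = [8]
dequeue(): queue = []
enqueue(69): queue = [69]
enqueue(65): queue = [69, 65]
enqueue(55): queue = [69, 65, 55]
enqueue(48): queue = [69, 65, 55, 48]
enqueue(62): queue = [69, 65, 55, 48, 62]
enqueue(44): queue = [69, 65, 55, 48, 62, 44]
enqueue(6): queue = [69, 65, 55, 48, 62, 44, 6]
dequeue(): queue = [65, 55, 48, 62, 44, 6]
enqueue(36): queue = [65, 55, 48, 62, 44, 6, 36]
enqueue(45): queue = [65, 55, 48, 62, 44, 6, 36, 45]

Answer: 65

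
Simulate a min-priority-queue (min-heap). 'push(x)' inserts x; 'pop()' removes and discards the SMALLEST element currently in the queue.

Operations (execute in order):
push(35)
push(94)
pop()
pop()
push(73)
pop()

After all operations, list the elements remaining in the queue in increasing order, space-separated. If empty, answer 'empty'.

Answer: empty

Derivation:
push(35): heap contents = [35]
push(94): heap contents = [35, 94]
pop() → 35: heap contents = [94]
pop() → 94: heap contents = []
push(73): heap contents = [73]
pop() → 73: heap contents = []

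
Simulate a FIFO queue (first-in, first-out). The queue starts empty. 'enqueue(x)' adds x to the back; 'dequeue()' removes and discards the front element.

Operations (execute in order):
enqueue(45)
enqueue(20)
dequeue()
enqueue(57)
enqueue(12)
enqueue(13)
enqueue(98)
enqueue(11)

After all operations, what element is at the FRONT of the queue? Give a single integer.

enqueue(45): queue = [45]
enqueue(20): queue = [45, 20]
dequeue(): queue = [20]
enqueue(57): queue = [20, 57]
enqueue(12): queue = [20, 57, 12]
enqueue(13): queue = [20, 57, 12, 13]
enqueue(98): queue = [20, 57, 12, 13, 98]
enqueue(11): queue = [20, 57, 12, 13, 98, 11]

Answer: 20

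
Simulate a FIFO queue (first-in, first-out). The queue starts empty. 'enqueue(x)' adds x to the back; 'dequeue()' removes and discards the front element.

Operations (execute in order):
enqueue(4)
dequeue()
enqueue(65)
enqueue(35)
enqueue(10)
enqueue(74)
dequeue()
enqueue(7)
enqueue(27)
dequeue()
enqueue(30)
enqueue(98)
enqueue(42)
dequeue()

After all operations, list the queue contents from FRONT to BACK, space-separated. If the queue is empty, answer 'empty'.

Answer: 74 7 27 30 98 42

Derivation:
enqueue(4): [4]
dequeue(): []
enqueue(65): [65]
enqueue(35): [65, 35]
enqueue(10): [65, 35, 10]
enqueue(74): [65, 35, 10, 74]
dequeue(): [35, 10, 74]
enqueue(7): [35, 10, 74, 7]
enqueue(27): [35, 10, 74, 7, 27]
dequeue(): [10, 74, 7, 27]
enqueue(30): [10, 74, 7, 27, 30]
enqueue(98): [10, 74, 7, 27, 30, 98]
enqueue(42): [10, 74, 7, 27, 30, 98, 42]
dequeue(): [74, 7, 27, 30, 98, 42]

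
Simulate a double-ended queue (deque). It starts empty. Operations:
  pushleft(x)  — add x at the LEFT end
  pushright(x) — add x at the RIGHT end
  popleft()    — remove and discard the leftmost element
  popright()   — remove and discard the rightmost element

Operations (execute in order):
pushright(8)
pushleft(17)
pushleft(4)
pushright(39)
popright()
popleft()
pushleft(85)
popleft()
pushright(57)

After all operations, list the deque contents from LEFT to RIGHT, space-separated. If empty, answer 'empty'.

Answer: 17 8 57

Derivation:
pushright(8): [8]
pushleft(17): [17, 8]
pushleft(4): [4, 17, 8]
pushright(39): [4, 17, 8, 39]
popright(): [4, 17, 8]
popleft(): [17, 8]
pushleft(85): [85, 17, 8]
popleft(): [17, 8]
pushright(57): [17, 8, 57]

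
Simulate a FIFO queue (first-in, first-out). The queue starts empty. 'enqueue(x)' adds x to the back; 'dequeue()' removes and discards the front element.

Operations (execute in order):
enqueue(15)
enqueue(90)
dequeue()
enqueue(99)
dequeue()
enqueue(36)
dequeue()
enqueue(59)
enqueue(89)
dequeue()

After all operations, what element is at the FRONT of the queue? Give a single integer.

Answer: 59

Derivation:
enqueue(15): queue = [15]
enqueue(90): queue = [15, 90]
dequeue(): queue = [90]
enqueue(99): queue = [90, 99]
dequeue(): queue = [99]
enqueue(36): queue = [99, 36]
dequeue(): queue = [36]
enqueue(59): queue = [36, 59]
enqueue(89): queue = [36, 59, 89]
dequeue(): queue = [59, 89]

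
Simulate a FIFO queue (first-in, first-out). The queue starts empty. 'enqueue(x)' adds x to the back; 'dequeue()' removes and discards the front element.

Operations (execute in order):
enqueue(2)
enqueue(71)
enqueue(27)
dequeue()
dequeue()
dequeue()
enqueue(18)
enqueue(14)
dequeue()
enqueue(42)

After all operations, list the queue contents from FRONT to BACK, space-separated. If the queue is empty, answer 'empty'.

Answer: 14 42

Derivation:
enqueue(2): [2]
enqueue(71): [2, 71]
enqueue(27): [2, 71, 27]
dequeue(): [71, 27]
dequeue(): [27]
dequeue(): []
enqueue(18): [18]
enqueue(14): [18, 14]
dequeue(): [14]
enqueue(42): [14, 42]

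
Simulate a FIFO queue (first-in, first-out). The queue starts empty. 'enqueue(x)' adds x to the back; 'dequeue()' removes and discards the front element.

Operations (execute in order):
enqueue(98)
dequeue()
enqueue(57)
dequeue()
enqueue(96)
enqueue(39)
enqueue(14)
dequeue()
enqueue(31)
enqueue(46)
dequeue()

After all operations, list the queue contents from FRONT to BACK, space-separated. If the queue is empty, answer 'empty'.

Answer: 14 31 46

Derivation:
enqueue(98): [98]
dequeue(): []
enqueue(57): [57]
dequeue(): []
enqueue(96): [96]
enqueue(39): [96, 39]
enqueue(14): [96, 39, 14]
dequeue(): [39, 14]
enqueue(31): [39, 14, 31]
enqueue(46): [39, 14, 31, 46]
dequeue(): [14, 31, 46]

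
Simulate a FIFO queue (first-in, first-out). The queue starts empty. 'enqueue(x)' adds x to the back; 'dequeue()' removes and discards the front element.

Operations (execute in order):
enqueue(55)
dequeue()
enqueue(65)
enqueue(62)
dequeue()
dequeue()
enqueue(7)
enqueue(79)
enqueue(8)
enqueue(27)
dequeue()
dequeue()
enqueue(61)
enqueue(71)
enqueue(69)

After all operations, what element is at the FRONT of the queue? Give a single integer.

Answer: 8

Derivation:
enqueue(55): queue = [55]
dequeue(): queue = []
enqueue(65): queue = [65]
enqueue(62): queue = [65, 62]
dequeue(): queue = [62]
dequeue(): queue = []
enqueue(7): queue = [7]
enqueue(79): queue = [7, 79]
enqueue(8): queue = [7, 79, 8]
enqueue(27): queue = [7, 79, 8, 27]
dequeue(): queue = [79, 8, 27]
dequeue(): queue = [8, 27]
enqueue(61): queue = [8, 27, 61]
enqueue(71): queue = [8, 27, 61, 71]
enqueue(69): queue = [8, 27, 61, 71, 69]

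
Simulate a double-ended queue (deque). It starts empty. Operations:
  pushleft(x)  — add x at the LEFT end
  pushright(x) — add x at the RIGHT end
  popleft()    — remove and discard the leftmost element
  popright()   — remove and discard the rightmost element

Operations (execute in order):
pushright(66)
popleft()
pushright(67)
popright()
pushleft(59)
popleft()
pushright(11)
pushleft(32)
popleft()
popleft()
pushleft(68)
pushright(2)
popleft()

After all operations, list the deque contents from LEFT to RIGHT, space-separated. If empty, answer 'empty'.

Answer: 2

Derivation:
pushright(66): [66]
popleft(): []
pushright(67): [67]
popright(): []
pushleft(59): [59]
popleft(): []
pushright(11): [11]
pushleft(32): [32, 11]
popleft(): [11]
popleft(): []
pushleft(68): [68]
pushright(2): [68, 2]
popleft(): [2]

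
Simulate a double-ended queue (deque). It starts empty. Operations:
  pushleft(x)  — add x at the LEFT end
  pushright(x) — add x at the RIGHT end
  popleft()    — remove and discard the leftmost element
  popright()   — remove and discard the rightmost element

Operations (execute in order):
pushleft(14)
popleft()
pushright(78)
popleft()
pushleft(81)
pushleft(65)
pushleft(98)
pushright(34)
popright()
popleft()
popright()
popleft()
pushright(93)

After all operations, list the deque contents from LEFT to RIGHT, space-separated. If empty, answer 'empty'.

pushleft(14): [14]
popleft(): []
pushright(78): [78]
popleft(): []
pushleft(81): [81]
pushleft(65): [65, 81]
pushleft(98): [98, 65, 81]
pushright(34): [98, 65, 81, 34]
popright(): [98, 65, 81]
popleft(): [65, 81]
popright(): [65]
popleft(): []
pushright(93): [93]

Answer: 93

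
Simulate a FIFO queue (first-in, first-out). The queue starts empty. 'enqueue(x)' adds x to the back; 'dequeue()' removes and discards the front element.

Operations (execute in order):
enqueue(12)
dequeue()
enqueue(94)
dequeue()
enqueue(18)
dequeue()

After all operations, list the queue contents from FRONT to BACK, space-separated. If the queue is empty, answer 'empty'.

Answer: empty

Derivation:
enqueue(12): [12]
dequeue(): []
enqueue(94): [94]
dequeue(): []
enqueue(18): [18]
dequeue(): []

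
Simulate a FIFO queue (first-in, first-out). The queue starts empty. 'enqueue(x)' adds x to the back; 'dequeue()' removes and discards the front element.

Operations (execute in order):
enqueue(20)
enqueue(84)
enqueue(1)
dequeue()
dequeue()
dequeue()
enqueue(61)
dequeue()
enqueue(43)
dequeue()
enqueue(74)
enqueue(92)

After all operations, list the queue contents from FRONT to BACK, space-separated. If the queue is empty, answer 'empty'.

enqueue(20): [20]
enqueue(84): [20, 84]
enqueue(1): [20, 84, 1]
dequeue(): [84, 1]
dequeue(): [1]
dequeue(): []
enqueue(61): [61]
dequeue(): []
enqueue(43): [43]
dequeue(): []
enqueue(74): [74]
enqueue(92): [74, 92]

Answer: 74 92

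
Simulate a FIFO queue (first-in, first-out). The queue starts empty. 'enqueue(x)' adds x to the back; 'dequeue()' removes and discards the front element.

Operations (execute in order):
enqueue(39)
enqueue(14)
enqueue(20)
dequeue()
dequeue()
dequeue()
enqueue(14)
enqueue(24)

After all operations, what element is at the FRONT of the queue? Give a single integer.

enqueue(39): queue = [39]
enqueue(14): queue = [39, 14]
enqueue(20): queue = [39, 14, 20]
dequeue(): queue = [14, 20]
dequeue(): queue = [20]
dequeue(): queue = []
enqueue(14): queue = [14]
enqueue(24): queue = [14, 24]

Answer: 14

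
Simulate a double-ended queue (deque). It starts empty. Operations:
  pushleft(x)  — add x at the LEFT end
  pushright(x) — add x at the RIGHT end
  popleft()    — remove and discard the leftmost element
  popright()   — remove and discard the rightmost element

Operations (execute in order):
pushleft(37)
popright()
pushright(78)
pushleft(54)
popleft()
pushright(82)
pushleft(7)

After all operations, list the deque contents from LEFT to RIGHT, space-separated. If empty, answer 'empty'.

pushleft(37): [37]
popright(): []
pushright(78): [78]
pushleft(54): [54, 78]
popleft(): [78]
pushright(82): [78, 82]
pushleft(7): [7, 78, 82]

Answer: 7 78 82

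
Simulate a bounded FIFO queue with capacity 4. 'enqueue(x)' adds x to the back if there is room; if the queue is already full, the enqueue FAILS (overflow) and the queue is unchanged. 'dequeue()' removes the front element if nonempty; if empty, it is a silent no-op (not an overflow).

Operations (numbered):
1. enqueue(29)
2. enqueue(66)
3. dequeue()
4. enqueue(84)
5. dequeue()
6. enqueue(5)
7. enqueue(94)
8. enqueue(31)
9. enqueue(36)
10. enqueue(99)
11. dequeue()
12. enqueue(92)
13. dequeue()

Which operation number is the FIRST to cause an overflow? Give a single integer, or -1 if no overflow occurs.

1. enqueue(29): size=1
2. enqueue(66): size=2
3. dequeue(): size=1
4. enqueue(84): size=2
5. dequeue(): size=1
6. enqueue(5): size=2
7. enqueue(94): size=3
8. enqueue(31): size=4
9. enqueue(36): size=4=cap → OVERFLOW (fail)
10. enqueue(99): size=4=cap → OVERFLOW (fail)
11. dequeue(): size=3
12. enqueue(92): size=4
13. dequeue(): size=3

Answer: 9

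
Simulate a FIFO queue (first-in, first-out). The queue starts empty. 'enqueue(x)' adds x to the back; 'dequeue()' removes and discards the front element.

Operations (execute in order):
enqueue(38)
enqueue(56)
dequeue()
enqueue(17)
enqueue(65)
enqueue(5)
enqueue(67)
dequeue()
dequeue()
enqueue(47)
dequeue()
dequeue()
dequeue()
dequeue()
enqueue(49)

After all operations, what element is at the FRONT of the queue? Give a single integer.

Answer: 49

Derivation:
enqueue(38): queue = [38]
enqueue(56): queue = [38, 56]
dequeue(): queue = [56]
enqueue(17): queue = [56, 17]
enqueue(65): queue = [56, 17, 65]
enqueue(5): queue = [56, 17, 65, 5]
enqueue(67): queue = [56, 17, 65, 5, 67]
dequeue(): queue = [17, 65, 5, 67]
dequeue(): queue = [65, 5, 67]
enqueue(47): queue = [65, 5, 67, 47]
dequeue(): queue = [5, 67, 47]
dequeue(): queue = [67, 47]
dequeue(): queue = [47]
dequeue(): queue = []
enqueue(49): queue = [49]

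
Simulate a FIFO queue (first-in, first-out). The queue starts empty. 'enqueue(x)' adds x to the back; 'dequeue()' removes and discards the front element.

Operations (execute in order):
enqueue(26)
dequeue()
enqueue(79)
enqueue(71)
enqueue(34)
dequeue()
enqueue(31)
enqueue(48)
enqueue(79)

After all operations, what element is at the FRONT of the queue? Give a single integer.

enqueue(26): queue = [26]
dequeue(): queue = []
enqueue(79): queue = [79]
enqueue(71): queue = [79, 71]
enqueue(34): queue = [79, 71, 34]
dequeue(): queue = [71, 34]
enqueue(31): queue = [71, 34, 31]
enqueue(48): queue = [71, 34, 31, 48]
enqueue(79): queue = [71, 34, 31, 48, 79]

Answer: 71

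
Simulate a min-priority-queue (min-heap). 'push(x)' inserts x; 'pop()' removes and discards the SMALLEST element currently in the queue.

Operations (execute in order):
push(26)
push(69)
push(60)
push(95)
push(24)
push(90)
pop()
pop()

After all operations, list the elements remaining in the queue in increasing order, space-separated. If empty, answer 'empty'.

push(26): heap contents = [26]
push(69): heap contents = [26, 69]
push(60): heap contents = [26, 60, 69]
push(95): heap contents = [26, 60, 69, 95]
push(24): heap contents = [24, 26, 60, 69, 95]
push(90): heap contents = [24, 26, 60, 69, 90, 95]
pop() → 24: heap contents = [26, 60, 69, 90, 95]
pop() → 26: heap contents = [60, 69, 90, 95]

Answer: 60 69 90 95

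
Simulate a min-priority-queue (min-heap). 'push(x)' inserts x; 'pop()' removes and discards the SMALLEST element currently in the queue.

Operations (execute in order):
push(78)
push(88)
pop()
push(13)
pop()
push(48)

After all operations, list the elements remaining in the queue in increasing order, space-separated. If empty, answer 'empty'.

Answer: 48 88

Derivation:
push(78): heap contents = [78]
push(88): heap contents = [78, 88]
pop() → 78: heap contents = [88]
push(13): heap contents = [13, 88]
pop() → 13: heap contents = [88]
push(48): heap contents = [48, 88]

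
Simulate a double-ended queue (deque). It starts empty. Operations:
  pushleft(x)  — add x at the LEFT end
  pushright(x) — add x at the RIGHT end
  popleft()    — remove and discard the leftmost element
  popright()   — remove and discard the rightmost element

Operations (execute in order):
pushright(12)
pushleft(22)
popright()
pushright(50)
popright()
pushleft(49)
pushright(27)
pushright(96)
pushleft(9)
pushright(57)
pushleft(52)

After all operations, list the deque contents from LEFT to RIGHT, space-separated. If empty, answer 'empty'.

Answer: 52 9 49 22 27 96 57

Derivation:
pushright(12): [12]
pushleft(22): [22, 12]
popright(): [22]
pushright(50): [22, 50]
popright(): [22]
pushleft(49): [49, 22]
pushright(27): [49, 22, 27]
pushright(96): [49, 22, 27, 96]
pushleft(9): [9, 49, 22, 27, 96]
pushright(57): [9, 49, 22, 27, 96, 57]
pushleft(52): [52, 9, 49, 22, 27, 96, 57]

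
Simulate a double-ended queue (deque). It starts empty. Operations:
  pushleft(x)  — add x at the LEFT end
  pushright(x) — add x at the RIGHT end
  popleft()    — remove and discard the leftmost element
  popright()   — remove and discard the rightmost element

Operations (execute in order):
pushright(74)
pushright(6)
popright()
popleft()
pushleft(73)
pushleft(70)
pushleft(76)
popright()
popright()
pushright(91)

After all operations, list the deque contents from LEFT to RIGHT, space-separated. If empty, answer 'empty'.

Answer: 76 91

Derivation:
pushright(74): [74]
pushright(6): [74, 6]
popright(): [74]
popleft(): []
pushleft(73): [73]
pushleft(70): [70, 73]
pushleft(76): [76, 70, 73]
popright(): [76, 70]
popright(): [76]
pushright(91): [76, 91]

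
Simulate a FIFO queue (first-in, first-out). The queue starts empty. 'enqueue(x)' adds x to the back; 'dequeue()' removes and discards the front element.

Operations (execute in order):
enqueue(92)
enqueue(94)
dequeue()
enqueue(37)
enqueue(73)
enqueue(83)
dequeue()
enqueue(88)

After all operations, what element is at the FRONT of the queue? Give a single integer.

enqueue(92): queue = [92]
enqueue(94): queue = [92, 94]
dequeue(): queue = [94]
enqueue(37): queue = [94, 37]
enqueue(73): queue = [94, 37, 73]
enqueue(83): queue = [94, 37, 73, 83]
dequeue(): queue = [37, 73, 83]
enqueue(88): queue = [37, 73, 83, 88]

Answer: 37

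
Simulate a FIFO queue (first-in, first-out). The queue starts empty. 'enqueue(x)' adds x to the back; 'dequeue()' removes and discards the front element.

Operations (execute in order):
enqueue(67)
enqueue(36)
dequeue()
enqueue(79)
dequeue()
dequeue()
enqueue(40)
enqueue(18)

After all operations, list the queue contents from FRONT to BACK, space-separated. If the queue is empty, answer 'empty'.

enqueue(67): [67]
enqueue(36): [67, 36]
dequeue(): [36]
enqueue(79): [36, 79]
dequeue(): [79]
dequeue(): []
enqueue(40): [40]
enqueue(18): [40, 18]

Answer: 40 18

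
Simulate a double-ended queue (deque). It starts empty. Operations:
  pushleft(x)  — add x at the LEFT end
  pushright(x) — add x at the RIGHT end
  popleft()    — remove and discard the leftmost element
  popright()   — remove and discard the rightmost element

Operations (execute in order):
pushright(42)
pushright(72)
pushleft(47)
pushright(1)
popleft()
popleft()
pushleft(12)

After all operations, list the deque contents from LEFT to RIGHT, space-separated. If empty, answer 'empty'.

pushright(42): [42]
pushright(72): [42, 72]
pushleft(47): [47, 42, 72]
pushright(1): [47, 42, 72, 1]
popleft(): [42, 72, 1]
popleft(): [72, 1]
pushleft(12): [12, 72, 1]

Answer: 12 72 1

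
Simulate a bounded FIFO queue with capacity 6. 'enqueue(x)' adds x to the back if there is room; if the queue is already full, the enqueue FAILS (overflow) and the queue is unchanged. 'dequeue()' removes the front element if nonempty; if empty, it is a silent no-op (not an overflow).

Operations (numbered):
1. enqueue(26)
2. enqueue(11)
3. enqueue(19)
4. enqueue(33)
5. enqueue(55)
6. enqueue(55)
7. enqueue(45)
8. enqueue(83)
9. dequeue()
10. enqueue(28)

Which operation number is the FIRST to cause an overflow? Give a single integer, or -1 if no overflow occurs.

1. enqueue(26): size=1
2. enqueue(11): size=2
3. enqueue(19): size=3
4. enqueue(33): size=4
5. enqueue(55): size=5
6. enqueue(55): size=6
7. enqueue(45): size=6=cap → OVERFLOW (fail)
8. enqueue(83): size=6=cap → OVERFLOW (fail)
9. dequeue(): size=5
10. enqueue(28): size=6

Answer: 7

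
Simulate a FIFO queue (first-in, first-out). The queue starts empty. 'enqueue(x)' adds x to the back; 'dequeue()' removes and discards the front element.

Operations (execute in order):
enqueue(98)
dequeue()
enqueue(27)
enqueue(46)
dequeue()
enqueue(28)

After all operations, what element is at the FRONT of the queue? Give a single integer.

Answer: 46

Derivation:
enqueue(98): queue = [98]
dequeue(): queue = []
enqueue(27): queue = [27]
enqueue(46): queue = [27, 46]
dequeue(): queue = [46]
enqueue(28): queue = [46, 28]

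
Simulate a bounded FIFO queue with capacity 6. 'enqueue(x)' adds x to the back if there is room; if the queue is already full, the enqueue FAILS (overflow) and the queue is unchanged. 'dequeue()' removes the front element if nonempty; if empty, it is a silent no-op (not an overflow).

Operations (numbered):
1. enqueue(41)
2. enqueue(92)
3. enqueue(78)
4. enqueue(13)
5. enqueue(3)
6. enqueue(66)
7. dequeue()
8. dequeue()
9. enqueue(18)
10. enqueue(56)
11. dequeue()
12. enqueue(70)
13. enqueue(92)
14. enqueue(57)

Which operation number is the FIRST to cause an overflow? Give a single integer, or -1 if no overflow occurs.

1. enqueue(41): size=1
2. enqueue(92): size=2
3. enqueue(78): size=3
4. enqueue(13): size=4
5. enqueue(3): size=5
6. enqueue(66): size=6
7. dequeue(): size=5
8. dequeue(): size=4
9. enqueue(18): size=5
10. enqueue(56): size=6
11. dequeue(): size=5
12. enqueue(70): size=6
13. enqueue(92): size=6=cap → OVERFLOW (fail)
14. enqueue(57): size=6=cap → OVERFLOW (fail)

Answer: 13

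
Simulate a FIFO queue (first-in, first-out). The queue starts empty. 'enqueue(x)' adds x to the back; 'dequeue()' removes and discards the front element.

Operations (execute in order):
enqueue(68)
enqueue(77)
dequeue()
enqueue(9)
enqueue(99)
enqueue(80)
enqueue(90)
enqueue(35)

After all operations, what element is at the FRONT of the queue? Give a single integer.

Answer: 77

Derivation:
enqueue(68): queue = [68]
enqueue(77): queue = [68, 77]
dequeue(): queue = [77]
enqueue(9): queue = [77, 9]
enqueue(99): queue = [77, 9, 99]
enqueue(80): queue = [77, 9, 99, 80]
enqueue(90): queue = [77, 9, 99, 80, 90]
enqueue(35): queue = [77, 9, 99, 80, 90, 35]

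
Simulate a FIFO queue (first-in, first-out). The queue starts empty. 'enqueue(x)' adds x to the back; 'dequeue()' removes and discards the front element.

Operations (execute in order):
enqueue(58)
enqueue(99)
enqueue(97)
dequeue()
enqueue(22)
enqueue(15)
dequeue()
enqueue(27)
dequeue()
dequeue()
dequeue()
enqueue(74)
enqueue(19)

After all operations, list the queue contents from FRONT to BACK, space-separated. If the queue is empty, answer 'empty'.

Answer: 27 74 19

Derivation:
enqueue(58): [58]
enqueue(99): [58, 99]
enqueue(97): [58, 99, 97]
dequeue(): [99, 97]
enqueue(22): [99, 97, 22]
enqueue(15): [99, 97, 22, 15]
dequeue(): [97, 22, 15]
enqueue(27): [97, 22, 15, 27]
dequeue(): [22, 15, 27]
dequeue(): [15, 27]
dequeue(): [27]
enqueue(74): [27, 74]
enqueue(19): [27, 74, 19]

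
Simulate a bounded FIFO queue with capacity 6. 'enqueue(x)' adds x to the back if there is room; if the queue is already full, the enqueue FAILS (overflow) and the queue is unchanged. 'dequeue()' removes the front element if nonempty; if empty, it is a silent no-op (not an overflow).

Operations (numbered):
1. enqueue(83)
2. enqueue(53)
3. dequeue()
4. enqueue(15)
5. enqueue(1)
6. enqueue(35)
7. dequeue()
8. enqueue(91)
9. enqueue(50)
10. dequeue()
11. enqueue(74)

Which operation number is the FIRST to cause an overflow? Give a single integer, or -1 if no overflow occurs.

1. enqueue(83): size=1
2. enqueue(53): size=2
3. dequeue(): size=1
4. enqueue(15): size=2
5. enqueue(1): size=3
6. enqueue(35): size=4
7. dequeue(): size=3
8. enqueue(91): size=4
9. enqueue(50): size=5
10. dequeue(): size=4
11. enqueue(74): size=5

Answer: -1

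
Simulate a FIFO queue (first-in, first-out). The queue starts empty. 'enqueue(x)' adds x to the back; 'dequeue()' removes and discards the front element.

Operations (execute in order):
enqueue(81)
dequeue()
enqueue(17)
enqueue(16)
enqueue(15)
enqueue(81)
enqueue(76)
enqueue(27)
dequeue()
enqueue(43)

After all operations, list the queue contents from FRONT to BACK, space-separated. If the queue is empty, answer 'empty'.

enqueue(81): [81]
dequeue(): []
enqueue(17): [17]
enqueue(16): [17, 16]
enqueue(15): [17, 16, 15]
enqueue(81): [17, 16, 15, 81]
enqueue(76): [17, 16, 15, 81, 76]
enqueue(27): [17, 16, 15, 81, 76, 27]
dequeue(): [16, 15, 81, 76, 27]
enqueue(43): [16, 15, 81, 76, 27, 43]

Answer: 16 15 81 76 27 43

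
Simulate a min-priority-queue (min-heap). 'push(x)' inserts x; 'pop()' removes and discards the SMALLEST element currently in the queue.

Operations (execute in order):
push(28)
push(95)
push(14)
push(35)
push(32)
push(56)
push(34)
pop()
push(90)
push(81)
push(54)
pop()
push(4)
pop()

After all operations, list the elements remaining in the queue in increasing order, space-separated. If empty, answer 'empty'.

Answer: 32 34 35 54 56 81 90 95

Derivation:
push(28): heap contents = [28]
push(95): heap contents = [28, 95]
push(14): heap contents = [14, 28, 95]
push(35): heap contents = [14, 28, 35, 95]
push(32): heap contents = [14, 28, 32, 35, 95]
push(56): heap contents = [14, 28, 32, 35, 56, 95]
push(34): heap contents = [14, 28, 32, 34, 35, 56, 95]
pop() → 14: heap contents = [28, 32, 34, 35, 56, 95]
push(90): heap contents = [28, 32, 34, 35, 56, 90, 95]
push(81): heap contents = [28, 32, 34, 35, 56, 81, 90, 95]
push(54): heap contents = [28, 32, 34, 35, 54, 56, 81, 90, 95]
pop() → 28: heap contents = [32, 34, 35, 54, 56, 81, 90, 95]
push(4): heap contents = [4, 32, 34, 35, 54, 56, 81, 90, 95]
pop() → 4: heap contents = [32, 34, 35, 54, 56, 81, 90, 95]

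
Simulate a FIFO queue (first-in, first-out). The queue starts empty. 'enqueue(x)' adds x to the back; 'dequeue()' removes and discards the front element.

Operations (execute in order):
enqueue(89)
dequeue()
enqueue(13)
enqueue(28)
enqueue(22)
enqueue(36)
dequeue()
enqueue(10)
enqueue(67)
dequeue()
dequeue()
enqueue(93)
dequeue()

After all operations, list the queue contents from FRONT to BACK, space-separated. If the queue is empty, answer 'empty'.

enqueue(89): [89]
dequeue(): []
enqueue(13): [13]
enqueue(28): [13, 28]
enqueue(22): [13, 28, 22]
enqueue(36): [13, 28, 22, 36]
dequeue(): [28, 22, 36]
enqueue(10): [28, 22, 36, 10]
enqueue(67): [28, 22, 36, 10, 67]
dequeue(): [22, 36, 10, 67]
dequeue(): [36, 10, 67]
enqueue(93): [36, 10, 67, 93]
dequeue(): [10, 67, 93]

Answer: 10 67 93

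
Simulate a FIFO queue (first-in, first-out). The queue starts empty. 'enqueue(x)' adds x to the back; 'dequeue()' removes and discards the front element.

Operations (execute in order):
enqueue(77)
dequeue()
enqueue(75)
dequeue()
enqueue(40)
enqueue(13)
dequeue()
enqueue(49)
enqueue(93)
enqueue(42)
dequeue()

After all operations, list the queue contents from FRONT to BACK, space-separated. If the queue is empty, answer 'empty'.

enqueue(77): [77]
dequeue(): []
enqueue(75): [75]
dequeue(): []
enqueue(40): [40]
enqueue(13): [40, 13]
dequeue(): [13]
enqueue(49): [13, 49]
enqueue(93): [13, 49, 93]
enqueue(42): [13, 49, 93, 42]
dequeue(): [49, 93, 42]

Answer: 49 93 42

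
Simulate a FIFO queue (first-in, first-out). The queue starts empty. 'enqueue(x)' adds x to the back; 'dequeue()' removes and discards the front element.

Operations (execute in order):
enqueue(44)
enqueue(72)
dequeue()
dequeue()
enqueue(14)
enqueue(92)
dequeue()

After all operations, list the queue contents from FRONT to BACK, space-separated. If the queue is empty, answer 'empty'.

Answer: 92

Derivation:
enqueue(44): [44]
enqueue(72): [44, 72]
dequeue(): [72]
dequeue(): []
enqueue(14): [14]
enqueue(92): [14, 92]
dequeue(): [92]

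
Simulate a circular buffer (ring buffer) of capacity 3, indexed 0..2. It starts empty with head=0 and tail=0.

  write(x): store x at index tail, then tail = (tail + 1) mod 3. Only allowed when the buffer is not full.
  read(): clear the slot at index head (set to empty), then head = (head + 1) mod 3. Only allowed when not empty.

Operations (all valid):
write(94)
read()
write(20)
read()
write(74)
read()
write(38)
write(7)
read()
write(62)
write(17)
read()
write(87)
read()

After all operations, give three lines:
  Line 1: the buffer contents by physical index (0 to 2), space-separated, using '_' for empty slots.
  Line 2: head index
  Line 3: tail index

Answer: 17 87 _
0
2

Derivation:
write(94): buf=[94 _ _], head=0, tail=1, size=1
read(): buf=[_ _ _], head=1, tail=1, size=0
write(20): buf=[_ 20 _], head=1, tail=2, size=1
read(): buf=[_ _ _], head=2, tail=2, size=0
write(74): buf=[_ _ 74], head=2, tail=0, size=1
read(): buf=[_ _ _], head=0, tail=0, size=0
write(38): buf=[38 _ _], head=0, tail=1, size=1
write(7): buf=[38 7 _], head=0, tail=2, size=2
read(): buf=[_ 7 _], head=1, tail=2, size=1
write(62): buf=[_ 7 62], head=1, tail=0, size=2
write(17): buf=[17 7 62], head=1, tail=1, size=3
read(): buf=[17 _ 62], head=2, tail=1, size=2
write(87): buf=[17 87 62], head=2, tail=2, size=3
read(): buf=[17 87 _], head=0, tail=2, size=2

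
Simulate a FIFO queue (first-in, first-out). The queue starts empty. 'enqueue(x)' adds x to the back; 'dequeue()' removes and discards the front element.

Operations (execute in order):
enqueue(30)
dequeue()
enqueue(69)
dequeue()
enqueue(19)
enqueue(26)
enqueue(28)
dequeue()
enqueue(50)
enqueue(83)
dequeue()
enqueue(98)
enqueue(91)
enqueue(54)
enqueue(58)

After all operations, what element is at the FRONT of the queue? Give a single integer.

enqueue(30): queue = [30]
dequeue(): queue = []
enqueue(69): queue = [69]
dequeue(): queue = []
enqueue(19): queue = [19]
enqueue(26): queue = [19, 26]
enqueue(28): queue = [19, 26, 28]
dequeue(): queue = [26, 28]
enqueue(50): queue = [26, 28, 50]
enqueue(83): queue = [26, 28, 50, 83]
dequeue(): queue = [28, 50, 83]
enqueue(98): queue = [28, 50, 83, 98]
enqueue(91): queue = [28, 50, 83, 98, 91]
enqueue(54): queue = [28, 50, 83, 98, 91, 54]
enqueue(58): queue = [28, 50, 83, 98, 91, 54, 58]

Answer: 28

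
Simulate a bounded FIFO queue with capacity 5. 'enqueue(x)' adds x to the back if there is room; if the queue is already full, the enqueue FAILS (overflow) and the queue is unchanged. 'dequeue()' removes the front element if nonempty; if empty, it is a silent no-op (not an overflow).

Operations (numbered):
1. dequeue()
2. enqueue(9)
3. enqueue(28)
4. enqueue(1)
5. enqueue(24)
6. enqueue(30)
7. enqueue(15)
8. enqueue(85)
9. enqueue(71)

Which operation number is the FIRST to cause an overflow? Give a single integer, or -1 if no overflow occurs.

Answer: 7

Derivation:
1. dequeue(): empty, no-op, size=0
2. enqueue(9): size=1
3. enqueue(28): size=2
4. enqueue(1): size=3
5. enqueue(24): size=4
6. enqueue(30): size=5
7. enqueue(15): size=5=cap → OVERFLOW (fail)
8. enqueue(85): size=5=cap → OVERFLOW (fail)
9. enqueue(71): size=5=cap → OVERFLOW (fail)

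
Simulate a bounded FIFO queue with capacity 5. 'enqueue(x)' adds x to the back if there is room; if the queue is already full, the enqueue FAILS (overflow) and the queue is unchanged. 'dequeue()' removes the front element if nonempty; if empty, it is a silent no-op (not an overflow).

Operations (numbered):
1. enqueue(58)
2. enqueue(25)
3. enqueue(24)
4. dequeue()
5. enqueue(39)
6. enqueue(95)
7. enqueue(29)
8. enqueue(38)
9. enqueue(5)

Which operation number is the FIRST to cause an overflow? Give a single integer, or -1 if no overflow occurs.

1. enqueue(58): size=1
2. enqueue(25): size=2
3. enqueue(24): size=3
4. dequeue(): size=2
5. enqueue(39): size=3
6. enqueue(95): size=4
7. enqueue(29): size=5
8. enqueue(38): size=5=cap → OVERFLOW (fail)
9. enqueue(5): size=5=cap → OVERFLOW (fail)

Answer: 8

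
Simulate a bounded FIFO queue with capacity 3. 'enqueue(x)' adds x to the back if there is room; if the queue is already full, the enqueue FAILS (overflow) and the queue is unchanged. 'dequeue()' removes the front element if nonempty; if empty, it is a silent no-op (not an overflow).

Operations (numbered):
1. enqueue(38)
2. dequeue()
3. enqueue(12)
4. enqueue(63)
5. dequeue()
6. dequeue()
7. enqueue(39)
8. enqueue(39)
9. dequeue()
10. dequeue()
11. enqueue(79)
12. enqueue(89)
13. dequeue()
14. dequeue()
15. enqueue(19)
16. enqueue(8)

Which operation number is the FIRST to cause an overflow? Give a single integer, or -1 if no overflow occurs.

Answer: -1

Derivation:
1. enqueue(38): size=1
2. dequeue(): size=0
3. enqueue(12): size=1
4. enqueue(63): size=2
5. dequeue(): size=1
6. dequeue(): size=0
7. enqueue(39): size=1
8. enqueue(39): size=2
9. dequeue(): size=1
10. dequeue(): size=0
11. enqueue(79): size=1
12. enqueue(89): size=2
13. dequeue(): size=1
14. dequeue(): size=0
15. enqueue(19): size=1
16. enqueue(8): size=2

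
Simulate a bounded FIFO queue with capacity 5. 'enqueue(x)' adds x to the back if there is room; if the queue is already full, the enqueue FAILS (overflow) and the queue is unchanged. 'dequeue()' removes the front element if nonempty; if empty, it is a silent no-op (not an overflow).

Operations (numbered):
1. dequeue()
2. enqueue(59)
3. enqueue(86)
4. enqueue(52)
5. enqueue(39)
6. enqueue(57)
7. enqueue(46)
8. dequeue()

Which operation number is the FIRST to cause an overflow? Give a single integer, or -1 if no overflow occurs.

Answer: 7

Derivation:
1. dequeue(): empty, no-op, size=0
2. enqueue(59): size=1
3. enqueue(86): size=2
4. enqueue(52): size=3
5. enqueue(39): size=4
6. enqueue(57): size=5
7. enqueue(46): size=5=cap → OVERFLOW (fail)
8. dequeue(): size=4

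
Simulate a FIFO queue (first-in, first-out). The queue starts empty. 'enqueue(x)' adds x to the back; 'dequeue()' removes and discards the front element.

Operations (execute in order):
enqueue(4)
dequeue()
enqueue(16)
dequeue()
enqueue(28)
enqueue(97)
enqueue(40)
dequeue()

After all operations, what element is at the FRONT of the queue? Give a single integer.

Answer: 97

Derivation:
enqueue(4): queue = [4]
dequeue(): queue = []
enqueue(16): queue = [16]
dequeue(): queue = []
enqueue(28): queue = [28]
enqueue(97): queue = [28, 97]
enqueue(40): queue = [28, 97, 40]
dequeue(): queue = [97, 40]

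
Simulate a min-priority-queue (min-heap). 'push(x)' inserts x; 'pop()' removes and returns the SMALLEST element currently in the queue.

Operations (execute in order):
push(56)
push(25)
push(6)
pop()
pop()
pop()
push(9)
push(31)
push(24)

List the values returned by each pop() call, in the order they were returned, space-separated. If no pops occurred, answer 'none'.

push(56): heap contents = [56]
push(25): heap contents = [25, 56]
push(6): heap contents = [6, 25, 56]
pop() → 6: heap contents = [25, 56]
pop() → 25: heap contents = [56]
pop() → 56: heap contents = []
push(9): heap contents = [9]
push(31): heap contents = [9, 31]
push(24): heap contents = [9, 24, 31]

Answer: 6 25 56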